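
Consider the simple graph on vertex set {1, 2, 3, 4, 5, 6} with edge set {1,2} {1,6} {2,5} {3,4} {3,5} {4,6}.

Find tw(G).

A width-2 tree decomposition is:
Bags: B1 = {1, 4, 6}  B2 = {1, 3, 4}  B3 = {1, 3, 5}  B4 = {1, 2, 5}
Tree: B1–B2, B2–B3, B3–B4
Every bag has size at most 3, so the width is 3 − 1 = 2 and tw(G) ≤ 2. Since 1–6–4–3–5–2–1 is a cycle in G, G is not acyclic. Forests are exactly the graphs of treewidth ≤ 1, so tw(G) ≥ 2. Therefore the treewidth is 2.

2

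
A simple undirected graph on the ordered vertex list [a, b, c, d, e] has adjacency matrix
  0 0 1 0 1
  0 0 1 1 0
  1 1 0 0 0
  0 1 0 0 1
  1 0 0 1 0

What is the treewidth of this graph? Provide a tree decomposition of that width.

Treewidth 2.
One optimal decomposition is:
Bags: B1 = {a, c, e}  B2 = {c, d, e}  B3 = {b, c, d}
Tree: B1–B2, B2–B3

Every bag has size at most 3, so the width is 3 − 1 = 2 and tw(G) ≤ 2. Since c–a–e–d–b–c is a cycle in G, G is not acyclic. Forests are exactly the graphs of treewidth ≤ 1, so tw(G) ≥ 2. The upper and lower bounds meet at 2, so that is the treewidth.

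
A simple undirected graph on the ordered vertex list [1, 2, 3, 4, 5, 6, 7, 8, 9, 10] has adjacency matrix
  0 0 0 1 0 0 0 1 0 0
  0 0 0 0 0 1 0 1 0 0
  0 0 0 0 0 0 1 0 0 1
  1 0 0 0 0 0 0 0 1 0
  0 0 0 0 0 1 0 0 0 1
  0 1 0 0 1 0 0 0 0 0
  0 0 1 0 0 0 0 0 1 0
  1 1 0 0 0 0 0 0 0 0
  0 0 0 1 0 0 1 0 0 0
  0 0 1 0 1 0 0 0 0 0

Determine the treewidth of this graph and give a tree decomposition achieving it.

Treewidth 2.
One optimal decomposition is:
Bags: B1 = {2, 5, 6}  B2 = {2, 5, 8}  B3 = {1, 5, 8}  B4 = {1, 4, 5}  B5 = {4, 5, 9}  B6 = {5, 7, 9}  B7 = {3, 5, 7}  B8 = {3, 5, 10}
Tree: B1–B2, B2–B3, B3–B4, B4–B5, B5–B6, B6–B7, B7–B8

Every bag has size at most 3, so the width is 3 − 1 = 2 and tw(G) ≤ 2. The edges 5–6–2–8–1–4–9–7–3–10–5 form a cycle, so G is not a tree and its treewidth is at least 2. The upper and lower bounds meet at 2, so that is the treewidth.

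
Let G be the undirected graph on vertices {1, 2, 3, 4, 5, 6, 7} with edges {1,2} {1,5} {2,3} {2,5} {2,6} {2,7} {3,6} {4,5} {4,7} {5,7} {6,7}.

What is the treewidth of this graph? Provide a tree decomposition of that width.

Every bag has size at most 3, so the width is 3 − 1 = 2 and tw(G) ≤ 2. On the other hand G contains the 3-clique {2, 3, 6}. A clique must lie in a single bag of any decomposition, so no decomposition can have width below 2. The upper and lower bounds meet at 2, so that is the treewidth.

Treewidth 2.
One optimal decomposition is:
Bags: B1 = {2, 5, 7}  B2 = {2, 6, 7}  B3 = {4, 5, 7}  B4 = {1, 2, 5}  B5 = {2, 3, 6}
Tree: B1–B2, B1–B3, B1–B4, B2–B5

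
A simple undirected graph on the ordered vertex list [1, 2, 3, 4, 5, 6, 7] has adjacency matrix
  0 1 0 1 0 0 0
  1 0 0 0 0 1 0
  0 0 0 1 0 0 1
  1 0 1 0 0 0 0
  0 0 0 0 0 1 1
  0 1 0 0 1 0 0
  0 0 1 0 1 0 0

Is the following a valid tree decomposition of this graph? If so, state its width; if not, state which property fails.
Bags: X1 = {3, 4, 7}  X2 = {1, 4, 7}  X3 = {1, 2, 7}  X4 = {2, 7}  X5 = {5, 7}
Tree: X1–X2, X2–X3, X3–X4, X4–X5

No — vertex 6 appears in no bag.

A tree decomposition must satisfy three properties: every vertex lies in some bag; for every edge, both endpoints lie together in some bag; and for every vertex, the bags containing it form a connected subtree. Here vertex 6 appears in no bag, so the decomposition is invalid.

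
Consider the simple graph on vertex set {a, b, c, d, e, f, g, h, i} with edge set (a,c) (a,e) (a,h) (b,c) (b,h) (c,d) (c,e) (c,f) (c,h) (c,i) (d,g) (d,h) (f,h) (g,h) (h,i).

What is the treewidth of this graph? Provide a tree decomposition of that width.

Treewidth 2.
One such decomposition:
Bags: B1 = {a, c, e}  B2 = {a, c, h}  B3 = {c, d, h}  B4 = {b, c, h}  B5 = {c, f, h}  B6 = {d, g, h}  B7 = {c, h, i}
Tree: B1–B2, B2–B3, B2–B4, B4–B5, B3–B6, B4–B7

Every bag has size at most 3, so the width is 3 − 1 = 2 and tw(G) ≤ 2. For the lower bound, the 3 vertices {a, c, e} are pairwise adjacent, and any tree decomposition puts a clique entirely inside one bag — forcing width ≥ 2. Therefore the treewidth is 2.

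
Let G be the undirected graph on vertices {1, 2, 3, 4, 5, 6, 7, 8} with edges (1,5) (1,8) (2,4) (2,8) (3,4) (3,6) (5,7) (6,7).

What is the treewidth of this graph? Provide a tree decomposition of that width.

The largest bag has 3 vertices, giving width 2; this decomposition certifies tw(G) ≤ 2. Since 3–6–7–5–1–8–2–4–3 is a cycle in G, G is not acyclic. Forests are exactly the graphs of treewidth ≤ 1, so tw(G) ≥ 2. Combining the bounds, tw(G) = 2.

Treewidth 2.
One optimal decomposition is:
Bags: B1 = {3, 6, 7}  B2 = {3, 5, 7}  B3 = {1, 3, 5}  B4 = {1, 3, 8}  B5 = {2, 3, 8}  B6 = {2, 3, 4}
Tree: B1–B2, B2–B3, B3–B4, B4–B5, B5–B6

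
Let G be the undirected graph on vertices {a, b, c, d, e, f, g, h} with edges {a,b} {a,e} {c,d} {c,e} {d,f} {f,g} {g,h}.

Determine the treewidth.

A width-1 tree decomposition is:
Bags: B1 = {a, b}  B2 = {a, e}  B3 = {c, e}  B4 = {c, d}  B5 = {d, f}  B6 = {f, g}  B7 = {g, h}
Tree: B1–B2, B2–B3, B3–B4, B4–B5, B5–B6, B6–B7
The largest bag has 2 vertices, giving width 1; this decomposition certifies tw(G) ≤ 1. Any graph with an edge has treewidth ≥ 1, and G has the edge b–a. Hence tw(G) = 1 exactly.

1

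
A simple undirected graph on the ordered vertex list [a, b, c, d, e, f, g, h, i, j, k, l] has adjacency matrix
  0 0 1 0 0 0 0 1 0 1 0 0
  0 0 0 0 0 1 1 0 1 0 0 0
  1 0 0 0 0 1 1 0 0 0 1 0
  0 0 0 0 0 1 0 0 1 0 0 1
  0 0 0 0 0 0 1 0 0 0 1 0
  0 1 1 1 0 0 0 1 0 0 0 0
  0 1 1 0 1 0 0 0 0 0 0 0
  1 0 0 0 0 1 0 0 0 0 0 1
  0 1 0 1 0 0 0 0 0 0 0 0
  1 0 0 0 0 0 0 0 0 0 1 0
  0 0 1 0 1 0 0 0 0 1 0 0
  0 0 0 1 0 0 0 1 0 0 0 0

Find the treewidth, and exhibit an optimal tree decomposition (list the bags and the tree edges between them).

Treewidth 3.
Bags: B1 = {a, e, j, k}  B2 = {a, c, e, k}  B3 = {a, c, e, g}  B4 = {a, c, g, h}  B5 = {c, f, g, h}  B6 = {b, f, g, h}  B7 = {b, f, h, l}  B8 = {b, d, f, l}  B9 = {b, d, i, l}
Tree: B1–B2, B2–B3, B3–B4, B4–B5, B5–B6, B6–B7, B7–B8, B8–B9

Each bag holds 4 vertices, so the decomposition has width 3, which upper-bounds the treewidth. For the lower bound: the 4 vertex sets {e,j,k}, {a}, {c}, {b,f,g,h} are disjoint, each induces a connected subgraph, and every pair is joined by at least one edge of G. Contracting each set to a single vertex therefore yields K_{4} as a minor, and since treewidth is minor-monotone, tw(G) ≥ tw(K_{4}) = 3. Combining the bounds, tw(G) = 3.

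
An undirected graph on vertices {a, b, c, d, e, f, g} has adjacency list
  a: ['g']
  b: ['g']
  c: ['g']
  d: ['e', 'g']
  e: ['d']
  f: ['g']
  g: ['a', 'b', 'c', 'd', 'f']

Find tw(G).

A width-1 tree decomposition is:
Bags: B1 = {c, g}  B2 = {d, g}  B3 = {f, g}  B4 = {b, g}  B5 = {a, g}  B6 = {d, e}
Tree: B1–B2, B1–B3, B1–B4, B1–B5, B2–B6
The largest bag has 2 vertices, giving width 1; this decomposition certifies tw(G) ≤ 1. G has an edge, so its treewidth is at least 1. Therefore the treewidth is 1.

1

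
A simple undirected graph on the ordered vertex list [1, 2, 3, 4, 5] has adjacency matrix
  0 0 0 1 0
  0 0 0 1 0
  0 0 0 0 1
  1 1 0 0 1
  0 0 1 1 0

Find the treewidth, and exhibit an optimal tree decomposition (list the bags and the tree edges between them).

Each bag holds 2 vertices, so the decomposition has width 1, which upper-bounds the treewidth. Any graph with an edge has treewidth ≥ 1, and G has the edge 4–1. Therefore the treewidth is 1.

Treewidth 1.
One such decomposition:
Bags: B1 = {1, 4}  B2 = {4, 5}  B3 = {3, 5}  B4 = {2, 4}
Tree: B1–B2, B2–B3, B1–B4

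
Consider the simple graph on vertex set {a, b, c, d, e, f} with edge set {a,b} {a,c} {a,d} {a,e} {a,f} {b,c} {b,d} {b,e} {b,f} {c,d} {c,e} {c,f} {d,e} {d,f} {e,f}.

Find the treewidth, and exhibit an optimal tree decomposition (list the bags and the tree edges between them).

Treewidth 5.
Bags: B1 = {a, b, c, d, e, f}
Tree: (single bag)

A single bag containing all 6 vertices is trivially a valid decomposition of width 5. Conversely, {a, b, c, d, e, f} is a clique of size 6, and the vertices of any clique must share a bag in every tree decomposition; so some bag has ≥ 6 vertices and tw(G) ≥ 5. The upper and lower bounds meet at 5, so that is the treewidth.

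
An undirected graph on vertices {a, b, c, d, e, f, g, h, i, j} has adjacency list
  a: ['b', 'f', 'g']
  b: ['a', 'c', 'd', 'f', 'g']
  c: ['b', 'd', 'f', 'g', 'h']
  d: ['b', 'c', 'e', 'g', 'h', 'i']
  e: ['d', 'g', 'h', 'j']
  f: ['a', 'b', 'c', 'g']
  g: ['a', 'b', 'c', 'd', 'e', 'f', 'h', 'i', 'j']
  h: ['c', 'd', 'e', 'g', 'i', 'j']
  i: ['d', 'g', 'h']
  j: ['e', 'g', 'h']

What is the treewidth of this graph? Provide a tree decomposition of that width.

The largest bag has 4 vertices, giving width 3; this decomposition certifies tw(G) ≤ 3. Conversely, {d, e, g, h} is a clique of size 4, and the vertices of any clique must share a bag in every tree decomposition; so some bag has ≥ 4 vertices and tw(G) ≥ 3. The upper and lower bounds meet at 3, so that is the treewidth.

Treewidth 3.
One such decomposition:
Bags: B1 = {b, c, d, g}  B2 = {b, c, f, g}  B3 = {c, d, g, h}  B4 = {d, g, h, i}  B5 = {d, e, g, h}  B6 = {a, b, f, g}  B7 = {e, g, h, j}
Tree: B1–B2, B1–B3, B3–B4, B3–B5, B2–B6, B5–B7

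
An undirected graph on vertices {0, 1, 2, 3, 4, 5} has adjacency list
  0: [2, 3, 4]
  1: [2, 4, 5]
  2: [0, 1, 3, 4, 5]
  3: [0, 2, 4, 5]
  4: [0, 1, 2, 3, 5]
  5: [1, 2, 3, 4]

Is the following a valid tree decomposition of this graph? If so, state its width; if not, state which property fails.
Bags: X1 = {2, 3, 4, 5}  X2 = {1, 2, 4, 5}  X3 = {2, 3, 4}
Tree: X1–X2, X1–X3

A tree decomposition must satisfy three properties: every vertex lies in some bag; for every edge, both endpoints lie together in some bag; and for every vertex, the bags containing it form a connected subtree. Here vertex 0 appears in no bag, so the decomposition is invalid.

No — vertex 0 appears in no bag.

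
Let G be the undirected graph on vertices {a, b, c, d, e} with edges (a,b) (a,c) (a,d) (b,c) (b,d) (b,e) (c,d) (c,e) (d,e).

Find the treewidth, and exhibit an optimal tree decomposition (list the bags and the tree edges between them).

Each bag holds 4 vertices, so the decomposition has width 3, which upper-bounds the treewidth. Conversely, {b, c, d, e} is a clique of size 4, and the vertices of any clique must share a bag in every tree decomposition; so some bag has ≥ 4 vertices and tw(G) ≥ 3. The upper and lower bounds meet at 3, so that is the treewidth.

Treewidth 3.
Bags: B1 = {b, c, d, e}  B2 = {a, b, c, d}
Tree: B1–B2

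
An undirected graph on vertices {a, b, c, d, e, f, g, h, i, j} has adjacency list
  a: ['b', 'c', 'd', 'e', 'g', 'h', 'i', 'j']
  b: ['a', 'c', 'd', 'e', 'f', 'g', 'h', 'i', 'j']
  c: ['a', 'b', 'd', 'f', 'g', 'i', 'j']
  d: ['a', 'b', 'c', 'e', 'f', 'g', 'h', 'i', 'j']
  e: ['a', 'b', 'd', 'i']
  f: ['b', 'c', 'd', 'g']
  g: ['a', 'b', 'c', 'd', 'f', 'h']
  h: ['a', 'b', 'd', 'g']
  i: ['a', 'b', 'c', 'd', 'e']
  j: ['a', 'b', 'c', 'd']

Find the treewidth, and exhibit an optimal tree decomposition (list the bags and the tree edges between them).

The largest bag has 5 vertices, giving width 4; this decomposition certifies tw(G) ≤ 4. Conversely, {a, b, d, e, i} is a clique of size 5, and the vertices of any clique must share a bag in every tree decomposition; so some bag has ≥ 5 vertices and tw(G) ≥ 4. Combining the bounds, tw(G) = 4.

Treewidth 4.
One optimal decomposition is:
Bags: B1 = {a, b, c, d, j}  B2 = {a, b, c, d, g}  B3 = {a, b, d, g, h}  B4 = {a, b, c, d, i}  B5 = {a, b, d, e, i}  B6 = {b, c, d, f, g}
Tree: B1–B2, B2–B3, B1–B4, B4–B5, B2–B6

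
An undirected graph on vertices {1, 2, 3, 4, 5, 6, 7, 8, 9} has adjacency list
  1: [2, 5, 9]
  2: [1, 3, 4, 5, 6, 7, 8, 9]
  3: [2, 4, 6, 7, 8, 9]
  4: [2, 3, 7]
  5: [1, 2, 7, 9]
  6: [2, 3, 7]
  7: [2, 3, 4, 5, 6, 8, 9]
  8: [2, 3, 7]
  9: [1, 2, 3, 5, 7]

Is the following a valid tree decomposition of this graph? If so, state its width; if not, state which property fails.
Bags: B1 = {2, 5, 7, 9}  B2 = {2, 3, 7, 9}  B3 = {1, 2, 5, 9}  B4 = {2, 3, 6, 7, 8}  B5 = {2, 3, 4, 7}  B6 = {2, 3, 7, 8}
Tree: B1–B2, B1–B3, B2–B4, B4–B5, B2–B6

No — bags containing vertex 8 are not connected in the tree.

A tree decomposition must satisfy three properties: every vertex lies in some bag; for every edge, both endpoints lie together in some bag; and for every vertex, the bags containing it form a connected subtree. Here bags containing vertex 8 are not connected in the tree, so the decomposition is invalid.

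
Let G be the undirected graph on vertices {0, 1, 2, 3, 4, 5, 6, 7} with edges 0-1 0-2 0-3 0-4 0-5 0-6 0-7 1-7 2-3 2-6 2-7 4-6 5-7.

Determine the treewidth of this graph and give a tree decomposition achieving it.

Each bag holds 3 vertices, so the decomposition has width 2, which upper-bounds the treewidth. For the lower bound, the 3 vertices {0, 1, 7} are pairwise adjacent, and any tree decomposition puts a clique entirely inside one bag — forcing width ≥ 2. Hence tw(G) = 2 exactly.

Treewidth 2.
Bags: B1 = {0, 2, 3}  B2 = {0, 2, 6}  B3 = {0, 2, 7}  B4 = {0, 5, 7}  B5 = {0, 4, 6}  B6 = {0, 1, 7}
Tree: B1–B2, B2–B3, B3–B4, B2–B5, B4–B6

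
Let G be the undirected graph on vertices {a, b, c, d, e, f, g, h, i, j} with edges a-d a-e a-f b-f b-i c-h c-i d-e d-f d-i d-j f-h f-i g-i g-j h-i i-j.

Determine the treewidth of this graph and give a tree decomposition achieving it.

Treewidth 2.
One such decomposition:
Bags: B1 = {d, i, j}  B2 = {d, f, i}  B3 = {f, h, i}  B4 = {b, f, i}  B5 = {a, d, f}  B6 = {g, i, j}  B7 = {c, h, i}  B8 = {a, d, e}
Tree: B1–B2, B2–B3, B3–B4, B2–B5, B1–B6, B3–B7, B5–B8

Every bag has size at most 3, so the width is 3 − 1 = 2 and tw(G) ≤ 2. Conversely, {a, d, e} is a clique of size 3, and the vertices of any clique must share a bag in every tree decomposition; so some bag has ≥ 3 vertices and tw(G) ≥ 2. Therefore the treewidth is 2.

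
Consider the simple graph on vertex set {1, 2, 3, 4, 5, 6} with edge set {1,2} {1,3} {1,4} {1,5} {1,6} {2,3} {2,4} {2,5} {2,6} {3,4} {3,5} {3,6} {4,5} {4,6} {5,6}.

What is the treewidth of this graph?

A width-5 tree decomposition is:
Bags: B1 = {1, 2, 3, 4, 5, 6}
Tree: (single bag)
With just one bag of size 6, the width is 6 − 1 = 5, so tw(G) ≤ 5. Conversely, {1, 2, 3, 4, 5, 6} is a clique of size 6, and the vertices of any clique must share a bag in every tree decomposition; so some bag has ≥ 6 vertices and tw(G) ≥ 5. Therefore the treewidth is 5.

5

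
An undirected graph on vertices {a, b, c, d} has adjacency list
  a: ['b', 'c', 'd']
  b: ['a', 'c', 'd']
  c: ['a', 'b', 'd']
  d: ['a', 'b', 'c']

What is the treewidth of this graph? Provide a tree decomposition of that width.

Treewidth 3.
One optimal decomposition is:
Bags: B1 = {a, b, c, d}
Tree: (single bag)

With just one bag of size 4, the width is 4 − 1 = 3, so tw(G) ≤ 3. For the lower bound, the 4 vertices {a, b, c, d} are pairwise adjacent, and any tree decomposition puts a clique entirely inside one bag — forcing width ≥ 3. The upper and lower bounds meet at 3, so that is the treewidth.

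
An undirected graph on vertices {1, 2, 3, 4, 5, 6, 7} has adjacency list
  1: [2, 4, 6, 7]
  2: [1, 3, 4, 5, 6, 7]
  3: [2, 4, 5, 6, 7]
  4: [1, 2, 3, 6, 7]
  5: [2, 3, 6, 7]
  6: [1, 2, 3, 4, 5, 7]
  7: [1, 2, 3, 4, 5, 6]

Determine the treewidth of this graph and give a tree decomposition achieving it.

Every bag has size at most 5, so the width is 5 − 1 = 4 and tw(G) ≤ 4. Conversely, {1, 2, 4, 6, 7} is a clique of size 5, and the vertices of any clique must share a bag in every tree decomposition; so some bag has ≥ 5 vertices and tw(G) ≥ 4. Combining the bounds, tw(G) = 4.

Treewidth 4.
Bags: B1 = {2, 3, 4, 6, 7}  B2 = {2, 3, 5, 6, 7}  B3 = {1, 2, 4, 6, 7}
Tree: B1–B2, B1–B3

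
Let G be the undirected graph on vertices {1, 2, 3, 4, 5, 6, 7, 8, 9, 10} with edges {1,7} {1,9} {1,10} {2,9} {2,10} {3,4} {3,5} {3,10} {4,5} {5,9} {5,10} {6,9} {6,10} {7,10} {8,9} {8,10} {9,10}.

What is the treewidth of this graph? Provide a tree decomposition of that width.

Treewidth 2.
One optimal decomposition is:
Bags: B1 = {6, 9, 10}  B2 = {5, 9, 10}  B3 = {3, 5, 10}  B4 = {1, 9, 10}  B5 = {1, 7, 10}  B6 = {2, 9, 10}  B7 = {8, 9, 10}  B8 = {3, 4, 5}
Tree: B1–B2, B2–B3, B1–B4, B4–B5, B1–B6, B4–B7, B3–B8

Each bag holds 3 vertices, so the decomposition has width 2, which upper-bounds the treewidth. On the other hand G contains the 3-clique {1, 9, 10}. A clique must lie in a single bag of any decomposition, so no decomposition can have width below 2. Therefore the treewidth is 2.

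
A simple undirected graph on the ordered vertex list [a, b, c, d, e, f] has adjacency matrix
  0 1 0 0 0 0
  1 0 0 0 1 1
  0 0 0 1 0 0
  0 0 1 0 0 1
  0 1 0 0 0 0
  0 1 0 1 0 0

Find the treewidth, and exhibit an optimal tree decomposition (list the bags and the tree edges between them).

Each bag holds 2 vertices, so the decomposition has width 1, which upper-bounds the treewidth. G has an edge, so its treewidth is at least 1. The upper and lower bounds meet at 1, so that is the treewidth.

Treewidth 1.
Bags: B1 = {b, f}  B2 = {d, f}  B3 = {a, b}  B4 = {b, e}  B5 = {c, d}
Tree: B1–B2, B1–B3, B1–B4, B2–B5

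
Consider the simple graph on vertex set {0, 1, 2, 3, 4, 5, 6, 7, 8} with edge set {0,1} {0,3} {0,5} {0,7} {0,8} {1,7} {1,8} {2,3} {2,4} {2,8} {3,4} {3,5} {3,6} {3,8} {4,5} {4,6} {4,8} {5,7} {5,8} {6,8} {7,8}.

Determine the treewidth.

3

A width-3 tree decomposition is:
Bags: B1 = {0, 3, 5, 8}  B2 = {3, 4, 5, 8}  B3 = {0, 5, 7, 8}  B4 = {3, 4, 6, 8}  B5 = {0, 1, 7, 8}  B6 = {2, 3, 4, 8}
Tree: B1–B2, B1–B3, B2–B4, B3–B5, B4–B6
Every bag has size at most 4, so the width is 4 − 1 = 3 and tw(G) ≤ 3. For the lower bound, the 4 vertices {0, 1, 7, 8} are pairwise adjacent, and any tree decomposition puts a clique entirely inside one bag — forcing width ≥ 3. Therefore the treewidth is 3.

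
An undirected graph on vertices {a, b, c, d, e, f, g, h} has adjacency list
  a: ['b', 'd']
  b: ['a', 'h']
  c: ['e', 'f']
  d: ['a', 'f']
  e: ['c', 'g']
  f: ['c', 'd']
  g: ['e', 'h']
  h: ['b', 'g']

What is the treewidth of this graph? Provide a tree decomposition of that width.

Each bag holds 3 vertices, so the decomposition has width 2, which upper-bounds the treewidth. Since h–b–a–d–f–c–e–g–h is a cycle in G, G is not acyclic. Forests are exactly the graphs of treewidth ≤ 1, so tw(G) ≥ 2. Combining the bounds, tw(G) = 2.

Treewidth 2.
Bags: B1 = {a, b, h}  B2 = {a, d, h}  B3 = {d, f, h}  B4 = {c, f, h}  B5 = {c, e, h}  B6 = {e, g, h}
Tree: B1–B2, B2–B3, B3–B4, B4–B5, B5–B6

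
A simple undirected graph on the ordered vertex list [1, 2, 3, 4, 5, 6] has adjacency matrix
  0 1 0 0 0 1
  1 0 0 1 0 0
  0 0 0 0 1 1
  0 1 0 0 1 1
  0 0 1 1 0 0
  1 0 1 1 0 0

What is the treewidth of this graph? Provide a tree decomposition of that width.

Treewidth 2.
Bags: B1 = {3, 5, 6}  B2 = {4, 5, 6}  B3 = {1, 4, 6}  B4 = {1, 2, 4}
Tree: B1–B2, B2–B3, B3–B4

Each bag holds 3 vertices, so the decomposition has width 2, which upper-bounds the treewidth. Since 3–5–4–6–3 is a cycle in G, G is not acyclic. Forests are exactly the graphs of treewidth ≤ 1, so tw(G) ≥ 2. The upper and lower bounds meet at 2, so that is the treewidth.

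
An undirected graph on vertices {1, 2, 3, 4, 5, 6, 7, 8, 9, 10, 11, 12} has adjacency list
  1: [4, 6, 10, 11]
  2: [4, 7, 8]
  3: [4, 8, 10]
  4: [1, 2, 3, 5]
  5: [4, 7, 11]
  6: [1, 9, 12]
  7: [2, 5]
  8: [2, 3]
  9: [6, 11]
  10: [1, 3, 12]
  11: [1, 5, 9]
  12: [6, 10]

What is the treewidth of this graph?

3

A width-3 tree decomposition is:
Bags: B1 = {6, 9, 11, 12}  B2 = {1, 6, 11, 12}  B3 = {1, 10, 11, 12}  B4 = {1, 5, 10, 11}  B5 = {1, 4, 5, 10}  B6 = {3, 4, 5, 10}  B7 = {3, 4, 5, 7}  B8 = {2, 3, 4, 7}  B9 = {2, 3, 7, 8}
Tree: B1–B2, B2–B3, B3–B4, B4–B5, B5–B6, B6–B7, B7–B8, B8–B9
Each bag holds 4 vertices, so the decomposition has width 3, which upper-bounds the treewidth. For the lower bound: the 4 vertex sets {6,9,12}, {11}, {1}, {3,4,5,10} are disjoint, each induces a connected subgraph, and every pair is joined by at least one edge of G. Contracting each set to a single vertex therefore yields K_{4} as a minor, and since treewidth is minor-monotone, tw(G) ≥ tw(K_{4}) = 3. Hence tw(G) = 3 exactly.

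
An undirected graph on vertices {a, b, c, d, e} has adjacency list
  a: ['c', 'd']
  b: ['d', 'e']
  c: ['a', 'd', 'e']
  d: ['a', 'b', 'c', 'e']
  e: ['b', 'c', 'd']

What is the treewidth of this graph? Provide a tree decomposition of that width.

Every bag has size at most 3, so the width is 3 − 1 = 2 and tw(G) ≤ 2. Conversely, {c, d, e} is a clique of size 3, and the vertices of any clique must share a bag in every tree decomposition; so some bag has ≥ 3 vertices and tw(G) ≥ 2. Therefore the treewidth is 2.

Treewidth 2.
Bags: B1 = {b, d, e}  B2 = {c, d, e}  B3 = {a, c, d}
Tree: B1–B2, B2–B3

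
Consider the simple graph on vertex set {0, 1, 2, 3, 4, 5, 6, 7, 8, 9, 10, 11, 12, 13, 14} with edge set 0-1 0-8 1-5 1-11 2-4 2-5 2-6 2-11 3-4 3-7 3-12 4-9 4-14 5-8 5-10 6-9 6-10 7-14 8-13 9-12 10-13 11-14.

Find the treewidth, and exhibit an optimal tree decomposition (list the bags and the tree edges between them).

Treewidth 3.
One optimal decomposition is:
Bags: B1 = {3, 7, 9, 12}  B2 = {3, 4, 7, 9}  B3 = {4, 7, 9, 14}  B4 = {4, 6, 9, 14}  B5 = {2, 4, 6, 14}  B6 = {2, 6, 11, 14}  B7 = {2, 6, 10, 11}  B8 = {2, 5, 10, 11}  B9 = {1, 5, 10, 11}  B10 = {1, 5, 10, 13}  B11 = {1, 5, 8, 13}  B12 = {0, 1, 8, 13}
Tree: B1–B2, B2–B3, B3–B4, B4–B5, B5–B6, B6–B7, B7–B8, B8–B9, B9–B10, B10–B11, B11–B12

The largest bag has 4 vertices, giving width 3; this decomposition certifies tw(G) ≤ 3. For the lower bound: the 4 vertex sets {3,7,12}, {9}, {4}, {2,6,11,14} are disjoint, each induces a connected subgraph, and every pair is joined by at least one edge of G. Contracting each set to a single vertex therefore yields K_{4} as a minor, and since treewidth is minor-monotone, tw(G) ≥ tw(K_{4}) = 3. The upper and lower bounds meet at 3, so that is the treewidth.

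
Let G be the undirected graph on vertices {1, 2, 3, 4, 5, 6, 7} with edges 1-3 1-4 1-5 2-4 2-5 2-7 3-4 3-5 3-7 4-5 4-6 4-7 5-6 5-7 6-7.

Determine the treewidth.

A width-3 tree decomposition is:
Bags: B1 = {2, 4, 5, 7}  B2 = {3, 4, 5, 7}  B3 = {4, 5, 6, 7}  B4 = {1, 3, 4, 5}
Tree: B1–B2, B1–B3, B2–B4
Every bag has size at most 4, so the width is 4 − 1 = 3 and tw(G) ≤ 3. For the lower bound, the 4 vertices {1, 3, 4, 5} are pairwise adjacent, and any tree decomposition puts a clique entirely inside one bag — forcing width ≥ 3. Combining the bounds, tw(G) = 3.

3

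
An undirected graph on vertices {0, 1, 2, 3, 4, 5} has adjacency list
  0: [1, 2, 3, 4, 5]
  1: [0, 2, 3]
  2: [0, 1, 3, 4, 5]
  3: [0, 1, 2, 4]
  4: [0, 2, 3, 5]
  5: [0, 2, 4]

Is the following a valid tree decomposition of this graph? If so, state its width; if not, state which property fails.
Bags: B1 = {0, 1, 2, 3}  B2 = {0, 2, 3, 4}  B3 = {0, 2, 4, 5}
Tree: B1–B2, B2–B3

Checking the three conditions: (i) the bags cover all of {0, 1, 2, 3, 4, 5}; (ii) for each edge, some bag contains both endpoints; (iii) the bags containing any fixed vertex form a subtree. All hold, so the decomposition is valid with width 4 − 1 = 3.

Yes; width 3.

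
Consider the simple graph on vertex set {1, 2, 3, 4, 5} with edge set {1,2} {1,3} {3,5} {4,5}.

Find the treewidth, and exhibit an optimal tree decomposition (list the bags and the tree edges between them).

Every bag has size at most 2, so the width is 2 − 1 = 1 and tw(G) ≤ 1. G has an edge, so its treewidth is at least 1. Therefore the treewidth is 1.

Treewidth 1.
Bags: B1 = {1, 3}  B2 = {3, 5}  B3 = {4, 5}  B4 = {1, 2}
Tree: B1–B2, B2–B3, B1–B4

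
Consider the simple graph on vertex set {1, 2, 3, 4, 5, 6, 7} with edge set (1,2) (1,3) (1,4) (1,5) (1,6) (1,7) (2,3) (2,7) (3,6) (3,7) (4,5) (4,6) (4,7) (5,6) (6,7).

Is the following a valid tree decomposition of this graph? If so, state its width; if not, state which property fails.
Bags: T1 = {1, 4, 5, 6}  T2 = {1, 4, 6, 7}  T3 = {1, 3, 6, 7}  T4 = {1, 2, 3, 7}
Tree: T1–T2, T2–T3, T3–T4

Yes; width 3.

Vertex coverage: the bags together contain {1, 2, 3, 4, 5, 6, 7}, the full vertex set. Edge coverage: each edge of G has both endpoints in at least one bag. Running intersection: for every vertex, the bags containing it form a connected subtree. All three properties hold, so this is a valid tree decomposition of width max|bag| − 1 = 3, and hence tw(G) ≤ 3.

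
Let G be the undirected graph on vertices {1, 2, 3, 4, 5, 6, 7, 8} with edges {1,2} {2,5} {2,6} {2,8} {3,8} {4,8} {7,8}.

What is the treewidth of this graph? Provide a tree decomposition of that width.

Every bag has size at most 2, so the width is 2 − 1 = 1 and tw(G) ≤ 1. G has an edge, so its treewidth is at least 1. Combining the bounds, tw(G) = 1.

Treewidth 1.
Bags: B1 = {7, 8}  B2 = {4, 8}  B3 = {3, 8}  B4 = {2, 8}  B5 = {2, 5}  B6 = {1, 2}  B7 = {2, 6}
Tree: B1–B2, B1–B3, B2–B4, B4–B5, B4–B6, B4–B7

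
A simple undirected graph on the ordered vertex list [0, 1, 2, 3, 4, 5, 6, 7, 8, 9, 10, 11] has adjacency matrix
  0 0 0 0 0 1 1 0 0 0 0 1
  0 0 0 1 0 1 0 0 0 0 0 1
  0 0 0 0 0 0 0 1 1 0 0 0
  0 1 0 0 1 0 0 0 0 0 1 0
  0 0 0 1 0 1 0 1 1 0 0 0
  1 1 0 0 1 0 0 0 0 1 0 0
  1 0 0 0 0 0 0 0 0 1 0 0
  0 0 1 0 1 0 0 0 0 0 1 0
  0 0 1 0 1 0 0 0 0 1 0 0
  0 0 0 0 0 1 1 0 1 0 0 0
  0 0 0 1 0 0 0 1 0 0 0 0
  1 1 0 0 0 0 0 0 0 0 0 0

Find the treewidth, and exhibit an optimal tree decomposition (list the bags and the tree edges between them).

Treewidth 3.
One such decomposition:
Bags: B1 = {0, 6, 9, 11}  B2 = {0, 5, 9, 11}  B3 = {1, 5, 9, 11}  B4 = {1, 5, 8, 9}  B5 = {1, 4, 5, 8}  B6 = {1, 3, 4, 8}  B7 = {2, 3, 4, 8}  B8 = {2, 3, 4, 7}  B9 = {2, 3, 7, 10}
Tree: B1–B2, B2–B3, B3–B4, B4–B5, B5–B6, B6–B7, B7–B8, B8–B9

The largest bag has 4 vertices, giving width 3; this decomposition certifies tw(G) ≤ 3. For the lower bound: the 4 vertex sets {0,6,11}, {9}, {5}, {1,3,4,8} are disjoint, each induces a connected subgraph, and every pair is joined by at least one edge of G. Contracting each set to a single vertex therefore yields K_{4} as a minor, and since treewidth is minor-monotone, tw(G) ≥ tw(K_{4}) = 3. The upper and lower bounds meet at 3, so that is the treewidth.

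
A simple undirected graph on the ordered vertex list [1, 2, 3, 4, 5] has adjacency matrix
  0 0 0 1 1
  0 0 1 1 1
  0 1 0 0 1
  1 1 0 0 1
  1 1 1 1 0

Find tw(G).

2

A width-2 tree decomposition is:
Bags: B1 = {2, 3, 5}  B2 = {2, 4, 5}  B3 = {1, 4, 5}
Tree: B1–B2, B2–B3
The largest bag has 3 vertices, giving width 2; this decomposition certifies tw(G) ≤ 2. For the lower bound, the 3 vertices {1, 4, 5} are pairwise adjacent, and any tree decomposition puts a clique entirely inside one bag — forcing width ≥ 2. Hence tw(G) = 2 exactly.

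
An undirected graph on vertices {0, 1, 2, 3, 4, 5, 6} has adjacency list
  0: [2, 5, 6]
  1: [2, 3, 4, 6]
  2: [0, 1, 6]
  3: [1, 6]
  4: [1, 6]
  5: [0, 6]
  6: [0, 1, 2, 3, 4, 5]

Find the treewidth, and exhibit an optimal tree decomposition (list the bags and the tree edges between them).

Every bag has size at most 3, so the width is 3 − 1 = 2 and tw(G) ≤ 2. Conversely, {0, 2, 6} is a clique of size 3, and the vertices of any clique must share a bag in every tree decomposition; so some bag has ≥ 3 vertices and tw(G) ≥ 2. Therefore the treewidth is 2.

Treewidth 2.
One optimal decomposition is:
Bags: B1 = {0, 2, 6}  B2 = {1, 2, 6}  B3 = {1, 3, 6}  B4 = {1, 4, 6}  B5 = {0, 5, 6}
Tree: B1–B2, B2–B3, B2–B4, B1–B5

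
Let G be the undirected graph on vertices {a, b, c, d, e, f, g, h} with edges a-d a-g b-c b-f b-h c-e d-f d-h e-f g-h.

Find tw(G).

2

A width-2 tree decomposition is:
Bags: B1 = {a, d, g}  B2 = {d, g, h}  B3 = {d, f, h}  B4 = {b, f, h}  B5 = {b, e, f}  B6 = {b, c, e}
Tree: B1–B2, B2–B3, B3–B4, B4–B5, B5–B6
Every bag has size at most 3, so the width is 3 − 1 = 2 and tw(G) ≤ 2. Since a–g–h–d–a is a cycle in G, G is not acyclic. Forests are exactly the graphs of treewidth ≤ 1, so tw(G) ≥ 2. Therefore the treewidth is 2.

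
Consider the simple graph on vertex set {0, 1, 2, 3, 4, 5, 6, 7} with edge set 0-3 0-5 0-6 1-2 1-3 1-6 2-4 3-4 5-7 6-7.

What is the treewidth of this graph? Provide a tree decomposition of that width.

Each bag holds 3 vertices, so the decomposition has width 2, which upper-bounds the treewidth. Since 2–4–3–1–2 is a cycle in G, G is not acyclic. Forests are exactly the graphs of treewidth ≤ 1, so tw(G) ≥ 2. Combining the bounds, tw(G) = 2.

Treewidth 2.
One such decomposition:
Bags: B1 = {1, 2, 4}  B2 = {1, 3, 4}  B3 = {1, 3, 6}  B4 = {0, 3, 6}  B5 = {0, 6, 7}  B6 = {0, 5, 7}
Tree: B1–B2, B2–B3, B3–B4, B4–B5, B5–B6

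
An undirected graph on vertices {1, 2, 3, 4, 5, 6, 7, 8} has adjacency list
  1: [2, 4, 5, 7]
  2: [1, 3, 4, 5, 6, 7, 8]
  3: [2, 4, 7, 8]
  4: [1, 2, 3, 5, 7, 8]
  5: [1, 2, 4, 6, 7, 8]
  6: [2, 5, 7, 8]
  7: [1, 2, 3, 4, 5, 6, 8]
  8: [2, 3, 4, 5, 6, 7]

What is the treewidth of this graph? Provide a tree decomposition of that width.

Treewidth 4.
Bags: B1 = {2, 4, 5, 7, 8}  B2 = {1, 2, 4, 5, 7}  B3 = {2, 3, 4, 7, 8}  B4 = {2, 5, 6, 7, 8}
Tree: B1–B2, B1–B3, B1–B4

Each bag holds 5 vertices, so the decomposition has width 4, which upper-bounds the treewidth. Conversely, {2, 3, 4, 7, 8} is a clique of size 5, and the vertices of any clique must share a bag in every tree decomposition; so some bag has ≥ 5 vertices and tw(G) ≥ 4. Therefore the treewidth is 4.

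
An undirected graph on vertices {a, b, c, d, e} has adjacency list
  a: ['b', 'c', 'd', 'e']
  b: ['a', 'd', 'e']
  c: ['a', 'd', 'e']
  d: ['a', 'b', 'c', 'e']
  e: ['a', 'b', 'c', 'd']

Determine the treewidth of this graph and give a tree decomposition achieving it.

Treewidth 3.
Bags: B1 = {a, b, d, e}  B2 = {a, c, d, e}
Tree: B1–B2

Each bag holds 4 vertices, so the decomposition has width 3, which upper-bounds the treewidth. For the lower bound, the 4 vertices {a, c, d, e} are pairwise adjacent, and any tree decomposition puts a clique entirely inside one bag — forcing width ≥ 3. Combining the bounds, tw(G) = 3.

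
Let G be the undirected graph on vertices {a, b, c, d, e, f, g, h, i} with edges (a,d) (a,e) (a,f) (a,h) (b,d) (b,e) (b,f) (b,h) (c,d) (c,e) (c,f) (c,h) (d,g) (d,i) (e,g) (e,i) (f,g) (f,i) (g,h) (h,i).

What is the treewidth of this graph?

4

A width-4 tree decomposition is:
Bags: B1 = {c, d, e, f, h}  B2 = {b, d, e, f, h}  B3 = {d, e, f, h, i}  B4 = {a, d, e, f, h}  B5 = {d, e, f, g, h}
Tree: B1–B2, B2–B3, B3–B4, B4–B5
Every bag has size at most 5, so the width is 5 − 1 = 4 and tw(G) ≤ 4. For the lower bound: the 5 vertex sets {c,h}, {b,e}, {f,i}, {d}, {a} are disjoint, each induces a connected subgraph, and every pair is joined by at least one edge of G. Contracting each set to a single vertex therefore yields K_{5} as a minor, and since treewidth is minor-monotone, tw(G) ≥ tw(K_{5}) = 4. Hence tw(G) = 4 exactly.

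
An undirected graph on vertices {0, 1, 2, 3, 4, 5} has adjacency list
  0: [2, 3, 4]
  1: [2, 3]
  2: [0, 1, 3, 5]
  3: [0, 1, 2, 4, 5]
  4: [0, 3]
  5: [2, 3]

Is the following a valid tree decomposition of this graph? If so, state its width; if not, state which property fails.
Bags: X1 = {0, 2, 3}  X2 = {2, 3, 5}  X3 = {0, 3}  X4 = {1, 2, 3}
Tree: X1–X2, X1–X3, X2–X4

No — vertex 4 appears in no bag.

A tree decomposition must satisfy three properties: every vertex lies in some bag; for every edge, both endpoints lie together in some bag; and for every vertex, the bags containing it form a connected subtree. Here vertex 4 appears in no bag, so the decomposition is invalid.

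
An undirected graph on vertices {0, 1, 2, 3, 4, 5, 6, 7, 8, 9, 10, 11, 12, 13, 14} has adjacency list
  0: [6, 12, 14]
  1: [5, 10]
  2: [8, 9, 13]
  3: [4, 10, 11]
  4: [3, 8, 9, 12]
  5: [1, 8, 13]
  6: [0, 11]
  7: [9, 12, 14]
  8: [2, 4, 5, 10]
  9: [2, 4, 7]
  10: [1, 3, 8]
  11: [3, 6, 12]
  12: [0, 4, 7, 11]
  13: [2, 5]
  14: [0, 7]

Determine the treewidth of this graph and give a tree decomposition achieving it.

Treewidth 3.
One such decomposition:
Bags: B1 = {1, 5, 10, 13}  B2 = {5, 8, 10, 13}  B3 = {2, 8, 10, 13}  B4 = {2, 3, 8, 10}  B5 = {2, 3, 4, 8}  B6 = {2, 3, 4, 9}  B7 = {3, 4, 9, 11}  B8 = {4, 9, 11, 12}  B9 = {7, 9, 11, 12}  B10 = {6, 7, 11, 12}  B11 = {0, 6, 7, 12}  B12 = {0, 6, 7, 14}
Tree: B1–B2, B2–B3, B3–B4, B4–B5, B5–B6, B6–B7, B7–B8, B8–B9, B9–B10, B10–B11, B11–B12

The largest bag has 4 vertices, giving width 3; this decomposition certifies tw(G) ≤ 3. For the lower bound: the 4 vertex sets {1,5,13}, {10}, {8}, {2,3,4,9} are disjoint, each induces a connected subgraph, and every pair is joined by at least one edge of G. Contracting each set to a single vertex therefore yields K_{4} as a minor, and since treewidth is minor-monotone, tw(G) ≥ tw(K_{4}) = 3. Hence tw(G) = 3 exactly.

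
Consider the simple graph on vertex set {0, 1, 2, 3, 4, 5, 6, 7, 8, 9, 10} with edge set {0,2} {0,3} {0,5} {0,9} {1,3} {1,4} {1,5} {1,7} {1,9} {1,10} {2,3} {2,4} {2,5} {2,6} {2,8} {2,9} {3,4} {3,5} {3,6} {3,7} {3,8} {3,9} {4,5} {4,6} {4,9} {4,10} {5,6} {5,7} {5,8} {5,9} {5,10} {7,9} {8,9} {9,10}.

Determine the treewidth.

A width-4 tree decomposition is:
Bags: B1 = {2, 3, 4, 5, 9}  B2 = {1, 3, 4, 5, 9}  B3 = {2, 3, 4, 5, 6}  B4 = {0, 2, 3, 5, 9}  B5 = {1, 4, 5, 9, 10}  B6 = {2, 3, 5, 8, 9}  B7 = {1, 3, 5, 7, 9}
Tree: B1–B2, B1–B3, B1–B4, B2–B5, B4–B6, B2–B7
Every bag has size at most 5, so the width is 5 − 1 = 4 and tw(G) ≤ 4. Conversely, {1, 4, 5, 9, 10} is a clique of size 5, and the vertices of any clique must share a bag in every tree decomposition; so some bag has ≥ 5 vertices and tw(G) ≥ 4. The upper and lower bounds meet at 4, so that is the treewidth.

4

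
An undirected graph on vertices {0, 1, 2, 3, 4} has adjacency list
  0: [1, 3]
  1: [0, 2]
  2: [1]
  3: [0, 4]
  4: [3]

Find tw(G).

1

A width-1 tree decomposition is:
Bags: B1 = {3, 4}  B2 = {0, 3}  B3 = {0, 1}  B4 = {1, 2}
Tree: B1–B2, B2–B3, B3–B4
Each bag holds 2 vertices, so the decomposition has width 1, which upper-bounds the treewidth. Any graph with an edge has treewidth ≥ 1, and G has the edge 4–3. Hence tw(G) = 1 exactly.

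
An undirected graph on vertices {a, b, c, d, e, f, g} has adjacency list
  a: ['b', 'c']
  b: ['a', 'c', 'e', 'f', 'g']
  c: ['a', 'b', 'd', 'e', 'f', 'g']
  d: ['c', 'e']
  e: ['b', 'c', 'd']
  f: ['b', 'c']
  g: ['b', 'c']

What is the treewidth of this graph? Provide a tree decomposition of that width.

Treewidth 2.
Bags: B1 = {a, b, c}  B2 = {b, c, f}  B3 = {b, c, e}  B4 = {b, c, g}  B5 = {c, d, e}
Tree: B1–B2, B2–B3, B1–B4, B3–B5

Every bag has size at most 3, so the width is 3 − 1 = 2 and tw(G) ≤ 2. On the other hand G contains the 3-clique {c, d, e}. A clique must lie in a single bag of any decomposition, so no decomposition can have width below 2. The upper and lower bounds meet at 2, so that is the treewidth.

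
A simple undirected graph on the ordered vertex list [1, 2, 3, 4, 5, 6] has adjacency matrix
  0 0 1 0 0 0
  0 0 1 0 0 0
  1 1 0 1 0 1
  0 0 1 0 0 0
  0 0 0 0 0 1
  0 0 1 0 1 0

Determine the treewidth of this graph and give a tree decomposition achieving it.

The largest bag has 2 vertices, giving width 1; this decomposition certifies tw(G) ≤ 1. Any graph with an edge has treewidth ≥ 1, and G has the edge 4–3. The upper and lower bounds meet at 1, so that is the treewidth.

Treewidth 1.
One optimal decomposition is:
Bags: B1 = {3, 4}  B2 = {3, 6}  B3 = {2, 3}  B4 = {1, 3}  B5 = {5, 6}
Tree: B1–B2, B1–B3, B2–B4, B2–B5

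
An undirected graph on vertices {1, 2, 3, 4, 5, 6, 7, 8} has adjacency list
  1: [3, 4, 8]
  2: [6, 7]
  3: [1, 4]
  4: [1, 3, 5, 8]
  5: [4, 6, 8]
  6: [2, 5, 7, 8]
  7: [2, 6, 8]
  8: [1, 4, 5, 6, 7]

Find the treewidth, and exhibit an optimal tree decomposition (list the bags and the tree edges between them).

Each bag holds 3 vertices, so the decomposition has width 2, which upper-bounds the treewidth. For the lower bound, the 3 vertices {1, 4, 8} are pairwise adjacent, and any tree decomposition puts a clique entirely inside one bag — forcing width ≥ 2. Hence tw(G) = 2 exactly.

Treewidth 2.
One such decomposition:
Bags: B1 = {5, 6, 8}  B2 = {6, 7, 8}  B3 = {4, 5, 8}  B4 = {1, 4, 8}  B5 = {2, 6, 7}  B6 = {1, 3, 4}
Tree: B1–B2, B1–B3, B3–B4, B2–B5, B4–B6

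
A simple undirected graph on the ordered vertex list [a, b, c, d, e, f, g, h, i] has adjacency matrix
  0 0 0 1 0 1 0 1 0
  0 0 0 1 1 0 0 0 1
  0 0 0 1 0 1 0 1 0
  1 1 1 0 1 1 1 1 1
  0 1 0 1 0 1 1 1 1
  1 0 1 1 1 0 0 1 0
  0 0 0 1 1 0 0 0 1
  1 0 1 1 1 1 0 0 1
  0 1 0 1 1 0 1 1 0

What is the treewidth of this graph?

3

A width-3 tree decomposition is:
Bags: B1 = {d, e, h, i}  B2 = {d, e, f, h}  B3 = {d, e, g, i}  B4 = {a, d, f, h}  B5 = {c, d, f, h}  B6 = {b, d, e, i}
Tree: B1–B2, B1–B3, B2–B4, B4–B5, B3–B6
The largest bag has 4 vertices, giving width 3; this decomposition certifies tw(G) ≤ 3. On the other hand G contains the 4-clique {d, e, g, i}. A clique must lie in a single bag of any decomposition, so no decomposition can have width below 3. The upper and lower bounds meet at 3, so that is the treewidth.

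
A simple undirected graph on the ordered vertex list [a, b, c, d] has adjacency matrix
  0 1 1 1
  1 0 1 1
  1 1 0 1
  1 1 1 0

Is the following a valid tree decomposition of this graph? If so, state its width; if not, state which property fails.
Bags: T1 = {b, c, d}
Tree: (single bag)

A tree decomposition must satisfy three properties: every vertex lies in some bag; for every edge, both endpoints lie together in some bag; and for every vertex, the bags containing it form a connected subtree. Here vertex a appears in no bag, so the decomposition is invalid.

No — vertex a appears in no bag.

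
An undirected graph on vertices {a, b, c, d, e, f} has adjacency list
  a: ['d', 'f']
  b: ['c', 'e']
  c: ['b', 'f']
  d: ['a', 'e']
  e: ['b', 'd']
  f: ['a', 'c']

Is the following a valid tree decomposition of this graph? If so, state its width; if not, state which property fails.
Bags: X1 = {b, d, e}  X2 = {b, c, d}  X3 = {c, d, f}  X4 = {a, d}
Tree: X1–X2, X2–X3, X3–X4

A tree decomposition must satisfy three properties: every vertex lies in some bag; for every edge, both endpoints lie together in some bag; and for every vertex, the bags containing it form a connected subtree. Here edge (f,a) lies in no bag, so the decomposition is invalid.

No — edge (f,a) lies in no bag.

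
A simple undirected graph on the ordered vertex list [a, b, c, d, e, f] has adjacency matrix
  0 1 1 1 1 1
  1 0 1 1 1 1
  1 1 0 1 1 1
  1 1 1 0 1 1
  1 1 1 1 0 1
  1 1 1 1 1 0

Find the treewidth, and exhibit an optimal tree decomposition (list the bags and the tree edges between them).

Treewidth 5.
One such decomposition:
Bags: B1 = {a, b, c, d, e, f}
Tree: (single bag)

With just one bag of size 6, the width is 6 − 1 = 5, so tw(G) ≤ 5. Conversely, {a, b, c, d, e, f} is a clique of size 6, and the vertices of any clique must share a bag in every tree decomposition; so some bag has ≥ 6 vertices and tw(G) ≥ 5. Hence tw(G) = 5 exactly.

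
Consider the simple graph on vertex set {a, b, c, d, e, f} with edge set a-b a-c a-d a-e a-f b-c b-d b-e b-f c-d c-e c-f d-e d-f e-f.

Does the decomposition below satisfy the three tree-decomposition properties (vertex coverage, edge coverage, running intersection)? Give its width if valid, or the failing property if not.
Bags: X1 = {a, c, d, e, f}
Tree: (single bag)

No — vertex b appears in no bag.

A tree decomposition must satisfy three properties: every vertex lies in some bag; for every edge, both endpoints lie together in some bag; and for every vertex, the bags containing it form a connected subtree. Here vertex b appears in no bag, so the decomposition is invalid.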